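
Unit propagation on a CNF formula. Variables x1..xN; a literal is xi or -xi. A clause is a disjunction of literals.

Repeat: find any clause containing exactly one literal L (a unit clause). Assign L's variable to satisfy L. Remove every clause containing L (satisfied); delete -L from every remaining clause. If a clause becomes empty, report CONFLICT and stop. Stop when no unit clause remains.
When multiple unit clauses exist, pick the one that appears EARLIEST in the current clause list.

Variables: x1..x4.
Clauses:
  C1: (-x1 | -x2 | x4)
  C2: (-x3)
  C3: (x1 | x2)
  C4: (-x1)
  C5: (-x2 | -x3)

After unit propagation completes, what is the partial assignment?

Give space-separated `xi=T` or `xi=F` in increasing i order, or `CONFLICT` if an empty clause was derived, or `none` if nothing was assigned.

Answer: x1=F x2=T x3=F

Derivation:
unit clause [-3] forces x3=F; simplify:
  satisfied 2 clause(s); 3 remain; assigned so far: [3]
unit clause [-1] forces x1=F; simplify:
  drop 1 from [1, 2] -> [2]
  satisfied 2 clause(s); 1 remain; assigned so far: [1, 3]
unit clause [2] forces x2=T; simplify:
  satisfied 1 clause(s); 0 remain; assigned so far: [1, 2, 3]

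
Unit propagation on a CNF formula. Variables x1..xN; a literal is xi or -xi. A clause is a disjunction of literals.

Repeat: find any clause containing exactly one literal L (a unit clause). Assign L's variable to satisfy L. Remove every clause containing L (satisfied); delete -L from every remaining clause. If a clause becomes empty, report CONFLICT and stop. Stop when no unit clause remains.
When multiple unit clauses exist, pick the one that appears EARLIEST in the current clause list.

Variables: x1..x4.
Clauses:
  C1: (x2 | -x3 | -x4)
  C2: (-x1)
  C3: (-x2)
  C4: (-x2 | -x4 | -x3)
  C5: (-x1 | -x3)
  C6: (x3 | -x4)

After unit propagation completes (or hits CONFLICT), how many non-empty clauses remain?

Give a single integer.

Answer: 2

Derivation:
unit clause [-1] forces x1=F; simplify:
  satisfied 2 clause(s); 4 remain; assigned so far: [1]
unit clause [-2] forces x2=F; simplify:
  drop 2 from [2, -3, -4] -> [-3, -4]
  satisfied 2 clause(s); 2 remain; assigned so far: [1, 2]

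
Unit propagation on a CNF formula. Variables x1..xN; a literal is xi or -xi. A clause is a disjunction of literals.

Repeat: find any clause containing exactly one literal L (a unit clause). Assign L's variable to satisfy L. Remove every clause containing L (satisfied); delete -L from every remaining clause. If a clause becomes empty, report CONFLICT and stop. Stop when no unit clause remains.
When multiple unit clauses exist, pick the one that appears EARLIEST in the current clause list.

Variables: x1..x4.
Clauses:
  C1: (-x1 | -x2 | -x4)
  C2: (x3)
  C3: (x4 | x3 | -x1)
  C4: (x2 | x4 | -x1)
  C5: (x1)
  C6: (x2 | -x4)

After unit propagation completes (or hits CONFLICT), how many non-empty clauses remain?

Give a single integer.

Answer: 3

Derivation:
unit clause [3] forces x3=T; simplify:
  satisfied 2 clause(s); 4 remain; assigned so far: [3]
unit clause [1] forces x1=T; simplify:
  drop -1 from [-1, -2, -4] -> [-2, -4]
  drop -1 from [2, 4, -1] -> [2, 4]
  satisfied 1 clause(s); 3 remain; assigned so far: [1, 3]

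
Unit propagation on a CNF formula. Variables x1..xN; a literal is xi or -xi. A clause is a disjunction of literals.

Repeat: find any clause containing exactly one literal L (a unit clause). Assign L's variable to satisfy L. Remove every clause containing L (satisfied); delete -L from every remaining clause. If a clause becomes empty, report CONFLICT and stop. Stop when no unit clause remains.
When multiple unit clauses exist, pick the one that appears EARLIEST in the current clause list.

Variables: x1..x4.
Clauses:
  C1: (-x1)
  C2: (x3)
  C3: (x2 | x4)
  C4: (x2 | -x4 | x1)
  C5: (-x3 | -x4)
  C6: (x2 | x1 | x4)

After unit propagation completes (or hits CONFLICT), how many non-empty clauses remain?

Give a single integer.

Answer: 0

Derivation:
unit clause [-1] forces x1=F; simplify:
  drop 1 from [2, -4, 1] -> [2, -4]
  drop 1 from [2, 1, 4] -> [2, 4]
  satisfied 1 clause(s); 5 remain; assigned so far: [1]
unit clause [3] forces x3=T; simplify:
  drop -3 from [-3, -4] -> [-4]
  satisfied 1 clause(s); 4 remain; assigned so far: [1, 3]
unit clause [-4] forces x4=F; simplify:
  drop 4 from [2, 4] -> [2]
  drop 4 from [2, 4] -> [2]
  satisfied 2 clause(s); 2 remain; assigned so far: [1, 3, 4]
unit clause [2] forces x2=T; simplify:
  satisfied 2 clause(s); 0 remain; assigned so far: [1, 2, 3, 4]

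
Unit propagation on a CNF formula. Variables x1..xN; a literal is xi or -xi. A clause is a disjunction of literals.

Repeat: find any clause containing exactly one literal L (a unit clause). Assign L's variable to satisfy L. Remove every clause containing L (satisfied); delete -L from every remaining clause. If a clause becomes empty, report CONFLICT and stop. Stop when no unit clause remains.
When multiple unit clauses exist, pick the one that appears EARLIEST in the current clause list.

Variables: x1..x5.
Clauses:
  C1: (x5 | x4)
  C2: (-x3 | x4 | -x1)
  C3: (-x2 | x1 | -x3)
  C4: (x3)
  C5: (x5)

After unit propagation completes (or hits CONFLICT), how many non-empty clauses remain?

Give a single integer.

unit clause [3] forces x3=T; simplify:
  drop -3 from [-3, 4, -1] -> [4, -1]
  drop -3 from [-2, 1, -3] -> [-2, 1]
  satisfied 1 clause(s); 4 remain; assigned so far: [3]
unit clause [5] forces x5=T; simplify:
  satisfied 2 clause(s); 2 remain; assigned so far: [3, 5]

Answer: 2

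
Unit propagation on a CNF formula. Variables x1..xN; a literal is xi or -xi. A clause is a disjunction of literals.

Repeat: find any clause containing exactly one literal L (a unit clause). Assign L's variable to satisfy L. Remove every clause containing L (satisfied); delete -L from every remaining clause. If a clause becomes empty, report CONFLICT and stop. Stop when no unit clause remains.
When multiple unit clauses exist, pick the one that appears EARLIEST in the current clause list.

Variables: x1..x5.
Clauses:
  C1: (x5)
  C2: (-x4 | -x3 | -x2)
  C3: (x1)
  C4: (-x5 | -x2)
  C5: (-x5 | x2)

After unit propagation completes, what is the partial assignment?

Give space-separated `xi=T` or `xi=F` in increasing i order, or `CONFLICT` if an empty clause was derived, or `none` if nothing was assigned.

Answer: CONFLICT

Derivation:
unit clause [5] forces x5=T; simplify:
  drop -5 from [-5, -2] -> [-2]
  drop -5 from [-5, 2] -> [2]
  satisfied 1 clause(s); 4 remain; assigned so far: [5]
unit clause [1] forces x1=T; simplify:
  satisfied 1 clause(s); 3 remain; assigned so far: [1, 5]
unit clause [-2] forces x2=F; simplify:
  drop 2 from [2] -> [] (empty!)
  satisfied 2 clause(s); 1 remain; assigned so far: [1, 2, 5]
CONFLICT (empty clause)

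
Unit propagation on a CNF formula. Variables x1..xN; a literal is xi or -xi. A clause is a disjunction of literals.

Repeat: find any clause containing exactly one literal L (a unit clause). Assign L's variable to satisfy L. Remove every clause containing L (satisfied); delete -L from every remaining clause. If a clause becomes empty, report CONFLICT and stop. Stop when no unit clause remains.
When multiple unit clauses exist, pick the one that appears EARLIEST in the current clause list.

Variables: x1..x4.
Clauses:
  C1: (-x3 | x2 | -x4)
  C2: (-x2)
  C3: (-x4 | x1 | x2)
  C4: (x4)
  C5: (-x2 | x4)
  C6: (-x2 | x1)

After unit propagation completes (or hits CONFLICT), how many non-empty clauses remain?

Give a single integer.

Answer: 0

Derivation:
unit clause [-2] forces x2=F; simplify:
  drop 2 from [-3, 2, -4] -> [-3, -4]
  drop 2 from [-4, 1, 2] -> [-4, 1]
  satisfied 3 clause(s); 3 remain; assigned so far: [2]
unit clause [4] forces x4=T; simplify:
  drop -4 from [-3, -4] -> [-3]
  drop -4 from [-4, 1] -> [1]
  satisfied 1 clause(s); 2 remain; assigned so far: [2, 4]
unit clause [-3] forces x3=F; simplify:
  satisfied 1 clause(s); 1 remain; assigned so far: [2, 3, 4]
unit clause [1] forces x1=T; simplify:
  satisfied 1 clause(s); 0 remain; assigned so far: [1, 2, 3, 4]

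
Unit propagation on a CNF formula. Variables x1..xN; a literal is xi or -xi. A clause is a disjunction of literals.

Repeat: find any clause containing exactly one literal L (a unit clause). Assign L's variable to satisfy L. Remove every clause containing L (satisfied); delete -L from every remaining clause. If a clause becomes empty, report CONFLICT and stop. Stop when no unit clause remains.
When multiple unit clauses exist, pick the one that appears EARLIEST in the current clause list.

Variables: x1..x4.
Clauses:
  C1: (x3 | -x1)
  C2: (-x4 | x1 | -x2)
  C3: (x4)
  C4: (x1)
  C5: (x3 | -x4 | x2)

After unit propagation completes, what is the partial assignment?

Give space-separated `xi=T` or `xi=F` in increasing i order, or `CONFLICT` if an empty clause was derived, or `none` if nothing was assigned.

unit clause [4] forces x4=T; simplify:
  drop -4 from [-4, 1, -2] -> [1, -2]
  drop -4 from [3, -4, 2] -> [3, 2]
  satisfied 1 clause(s); 4 remain; assigned so far: [4]
unit clause [1] forces x1=T; simplify:
  drop -1 from [3, -1] -> [3]
  satisfied 2 clause(s); 2 remain; assigned so far: [1, 4]
unit clause [3] forces x3=T; simplify:
  satisfied 2 clause(s); 0 remain; assigned so far: [1, 3, 4]

Answer: x1=T x3=T x4=T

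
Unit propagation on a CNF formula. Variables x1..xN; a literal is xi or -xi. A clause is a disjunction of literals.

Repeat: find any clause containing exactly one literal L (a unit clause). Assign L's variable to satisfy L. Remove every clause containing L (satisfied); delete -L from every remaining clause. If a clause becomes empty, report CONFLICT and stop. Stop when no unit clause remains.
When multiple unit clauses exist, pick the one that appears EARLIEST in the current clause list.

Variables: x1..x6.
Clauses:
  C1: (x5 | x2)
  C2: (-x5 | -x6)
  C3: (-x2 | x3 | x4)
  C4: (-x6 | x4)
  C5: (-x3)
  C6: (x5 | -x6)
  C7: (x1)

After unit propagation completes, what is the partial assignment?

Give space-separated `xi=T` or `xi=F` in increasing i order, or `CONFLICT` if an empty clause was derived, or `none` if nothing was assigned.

unit clause [-3] forces x3=F; simplify:
  drop 3 from [-2, 3, 4] -> [-2, 4]
  satisfied 1 clause(s); 6 remain; assigned so far: [3]
unit clause [1] forces x1=T; simplify:
  satisfied 1 clause(s); 5 remain; assigned so far: [1, 3]

Answer: x1=T x3=F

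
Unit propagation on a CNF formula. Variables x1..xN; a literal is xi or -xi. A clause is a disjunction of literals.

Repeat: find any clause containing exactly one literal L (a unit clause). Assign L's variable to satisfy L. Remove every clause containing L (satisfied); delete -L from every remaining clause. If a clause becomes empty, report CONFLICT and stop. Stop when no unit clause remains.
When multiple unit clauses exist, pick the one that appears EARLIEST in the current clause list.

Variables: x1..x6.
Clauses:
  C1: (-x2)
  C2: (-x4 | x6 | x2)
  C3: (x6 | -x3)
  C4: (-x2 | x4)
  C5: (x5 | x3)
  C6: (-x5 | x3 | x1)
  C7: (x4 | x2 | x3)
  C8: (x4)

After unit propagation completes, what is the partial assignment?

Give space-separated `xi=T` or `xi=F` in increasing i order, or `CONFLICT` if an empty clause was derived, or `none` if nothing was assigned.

Answer: x2=F x4=T x6=T

Derivation:
unit clause [-2] forces x2=F; simplify:
  drop 2 from [-4, 6, 2] -> [-4, 6]
  drop 2 from [4, 2, 3] -> [4, 3]
  satisfied 2 clause(s); 6 remain; assigned so far: [2]
unit clause [4] forces x4=T; simplify:
  drop -4 from [-4, 6] -> [6]
  satisfied 2 clause(s); 4 remain; assigned so far: [2, 4]
unit clause [6] forces x6=T; simplify:
  satisfied 2 clause(s); 2 remain; assigned so far: [2, 4, 6]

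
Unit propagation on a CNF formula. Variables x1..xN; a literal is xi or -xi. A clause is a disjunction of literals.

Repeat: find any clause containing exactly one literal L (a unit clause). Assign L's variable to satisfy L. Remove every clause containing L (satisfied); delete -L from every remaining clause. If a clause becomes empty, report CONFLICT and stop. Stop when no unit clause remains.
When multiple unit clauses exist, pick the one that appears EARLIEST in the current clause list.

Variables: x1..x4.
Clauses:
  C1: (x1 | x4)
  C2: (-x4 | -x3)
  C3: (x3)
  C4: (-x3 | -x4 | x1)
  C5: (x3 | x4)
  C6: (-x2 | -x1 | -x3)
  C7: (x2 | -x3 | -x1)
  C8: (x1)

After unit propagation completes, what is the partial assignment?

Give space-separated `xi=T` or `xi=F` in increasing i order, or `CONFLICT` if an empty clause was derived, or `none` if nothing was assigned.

unit clause [3] forces x3=T; simplify:
  drop -3 from [-4, -3] -> [-4]
  drop -3 from [-3, -4, 1] -> [-4, 1]
  drop -3 from [-2, -1, -3] -> [-2, -1]
  drop -3 from [2, -3, -1] -> [2, -1]
  satisfied 2 clause(s); 6 remain; assigned so far: [3]
unit clause [-4] forces x4=F; simplify:
  drop 4 from [1, 4] -> [1]
  satisfied 2 clause(s); 4 remain; assigned so far: [3, 4]
unit clause [1] forces x1=T; simplify:
  drop -1 from [-2, -1] -> [-2]
  drop -1 from [2, -1] -> [2]
  satisfied 2 clause(s); 2 remain; assigned so far: [1, 3, 4]
unit clause [-2] forces x2=F; simplify:
  drop 2 from [2] -> [] (empty!)
  satisfied 1 clause(s); 1 remain; assigned so far: [1, 2, 3, 4]
CONFLICT (empty clause)

Answer: CONFLICT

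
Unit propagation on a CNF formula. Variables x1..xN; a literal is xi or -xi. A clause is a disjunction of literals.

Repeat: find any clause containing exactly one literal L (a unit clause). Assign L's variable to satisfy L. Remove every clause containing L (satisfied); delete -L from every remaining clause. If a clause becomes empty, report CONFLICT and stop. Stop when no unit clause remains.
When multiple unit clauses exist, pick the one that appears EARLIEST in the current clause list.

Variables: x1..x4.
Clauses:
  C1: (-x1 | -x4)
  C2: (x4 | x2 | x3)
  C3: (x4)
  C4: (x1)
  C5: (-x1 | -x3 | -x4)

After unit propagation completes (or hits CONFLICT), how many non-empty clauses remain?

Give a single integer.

unit clause [4] forces x4=T; simplify:
  drop -4 from [-1, -4] -> [-1]
  drop -4 from [-1, -3, -4] -> [-1, -3]
  satisfied 2 clause(s); 3 remain; assigned so far: [4]
unit clause [-1] forces x1=F; simplify:
  drop 1 from [1] -> [] (empty!)
  satisfied 2 clause(s); 1 remain; assigned so far: [1, 4]
CONFLICT (empty clause)

Answer: 0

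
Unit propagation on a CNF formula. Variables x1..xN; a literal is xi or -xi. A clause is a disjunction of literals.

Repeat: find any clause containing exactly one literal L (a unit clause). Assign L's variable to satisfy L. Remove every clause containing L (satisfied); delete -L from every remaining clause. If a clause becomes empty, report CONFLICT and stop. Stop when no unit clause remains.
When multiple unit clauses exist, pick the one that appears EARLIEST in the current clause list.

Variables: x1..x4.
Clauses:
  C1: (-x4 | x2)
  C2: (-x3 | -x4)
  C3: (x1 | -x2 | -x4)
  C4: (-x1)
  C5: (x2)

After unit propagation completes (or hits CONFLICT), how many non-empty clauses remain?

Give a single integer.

unit clause [-1] forces x1=F; simplify:
  drop 1 from [1, -2, -4] -> [-2, -4]
  satisfied 1 clause(s); 4 remain; assigned so far: [1]
unit clause [2] forces x2=T; simplify:
  drop -2 from [-2, -4] -> [-4]
  satisfied 2 clause(s); 2 remain; assigned so far: [1, 2]
unit clause [-4] forces x4=F; simplify:
  satisfied 2 clause(s); 0 remain; assigned so far: [1, 2, 4]

Answer: 0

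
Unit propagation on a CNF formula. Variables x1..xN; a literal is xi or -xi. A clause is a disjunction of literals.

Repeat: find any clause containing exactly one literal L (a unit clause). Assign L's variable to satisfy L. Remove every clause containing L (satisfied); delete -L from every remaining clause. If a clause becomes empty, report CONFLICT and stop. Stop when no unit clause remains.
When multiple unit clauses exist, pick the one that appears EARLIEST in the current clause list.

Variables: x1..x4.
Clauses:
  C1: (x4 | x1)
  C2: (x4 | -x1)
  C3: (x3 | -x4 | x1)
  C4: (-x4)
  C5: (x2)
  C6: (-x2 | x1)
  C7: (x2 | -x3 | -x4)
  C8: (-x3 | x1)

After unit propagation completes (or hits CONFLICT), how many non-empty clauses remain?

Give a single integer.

Answer: 1

Derivation:
unit clause [-4] forces x4=F; simplify:
  drop 4 from [4, 1] -> [1]
  drop 4 from [4, -1] -> [-1]
  satisfied 3 clause(s); 5 remain; assigned so far: [4]
unit clause [1] forces x1=T; simplify:
  drop -1 from [-1] -> [] (empty!)
  satisfied 3 clause(s); 2 remain; assigned so far: [1, 4]
CONFLICT (empty clause)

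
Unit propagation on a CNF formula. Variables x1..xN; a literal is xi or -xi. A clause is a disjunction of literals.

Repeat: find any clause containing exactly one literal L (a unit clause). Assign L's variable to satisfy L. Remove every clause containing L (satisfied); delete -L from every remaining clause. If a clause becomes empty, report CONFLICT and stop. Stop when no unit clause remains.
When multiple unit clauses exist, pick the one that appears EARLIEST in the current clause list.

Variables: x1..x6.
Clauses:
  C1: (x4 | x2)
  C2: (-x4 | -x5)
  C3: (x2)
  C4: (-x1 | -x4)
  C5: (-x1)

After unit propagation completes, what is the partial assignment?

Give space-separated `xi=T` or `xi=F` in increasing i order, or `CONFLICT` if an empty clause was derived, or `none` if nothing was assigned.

unit clause [2] forces x2=T; simplify:
  satisfied 2 clause(s); 3 remain; assigned so far: [2]
unit clause [-1] forces x1=F; simplify:
  satisfied 2 clause(s); 1 remain; assigned so far: [1, 2]

Answer: x1=F x2=T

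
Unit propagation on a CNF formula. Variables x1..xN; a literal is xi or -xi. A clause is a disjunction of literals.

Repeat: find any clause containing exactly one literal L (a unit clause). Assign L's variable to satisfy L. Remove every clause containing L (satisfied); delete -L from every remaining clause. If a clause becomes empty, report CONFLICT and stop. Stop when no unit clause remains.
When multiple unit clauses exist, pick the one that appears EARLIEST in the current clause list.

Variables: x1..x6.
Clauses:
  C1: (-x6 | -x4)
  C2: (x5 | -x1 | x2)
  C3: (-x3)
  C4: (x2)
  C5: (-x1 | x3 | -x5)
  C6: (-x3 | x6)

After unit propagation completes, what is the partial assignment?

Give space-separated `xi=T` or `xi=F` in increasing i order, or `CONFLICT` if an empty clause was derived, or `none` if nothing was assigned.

Answer: x2=T x3=F

Derivation:
unit clause [-3] forces x3=F; simplify:
  drop 3 from [-1, 3, -5] -> [-1, -5]
  satisfied 2 clause(s); 4 remain; assigned so far: [3]
unit clause [2] forces x2=T; simplify:
  satisfied 2 clause(s); 2 remain; assigned so far: [2, 3]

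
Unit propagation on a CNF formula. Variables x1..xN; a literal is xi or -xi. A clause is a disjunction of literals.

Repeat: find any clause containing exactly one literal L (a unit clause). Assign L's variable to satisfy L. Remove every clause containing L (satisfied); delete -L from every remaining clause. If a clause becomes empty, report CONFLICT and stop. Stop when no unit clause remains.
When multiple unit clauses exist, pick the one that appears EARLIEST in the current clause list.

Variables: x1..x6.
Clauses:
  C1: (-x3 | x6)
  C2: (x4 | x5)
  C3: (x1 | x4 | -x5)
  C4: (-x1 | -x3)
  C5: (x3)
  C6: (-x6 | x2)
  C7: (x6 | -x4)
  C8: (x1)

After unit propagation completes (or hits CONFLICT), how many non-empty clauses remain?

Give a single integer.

unit clause [3] forces x3=T; simplify:
  drop -3 from [-3, 6] -> [6]
  drop -3 from [-1, -3] -> [-1]
  satisfied 1 clause(s); 7 remain; assigned so far: [3]
unit clause [6] forces x6=T; simplify:
  drop -6 from [-6, 2] -> [2]
  satisfied 2 clause(s); 5 remain; assigned so far: [3, 6]
unit clause [-1] forces x1=F; simplify:
  drop 1 from [1, 4, -5] -> [4, -5]
  drop 1 from [1] -> [] (empty!)
  satisfied 1 clause(s); 4 remain; assigned so far: [1, 3, 6]
CONFLICT (empty clause)

Answer: 3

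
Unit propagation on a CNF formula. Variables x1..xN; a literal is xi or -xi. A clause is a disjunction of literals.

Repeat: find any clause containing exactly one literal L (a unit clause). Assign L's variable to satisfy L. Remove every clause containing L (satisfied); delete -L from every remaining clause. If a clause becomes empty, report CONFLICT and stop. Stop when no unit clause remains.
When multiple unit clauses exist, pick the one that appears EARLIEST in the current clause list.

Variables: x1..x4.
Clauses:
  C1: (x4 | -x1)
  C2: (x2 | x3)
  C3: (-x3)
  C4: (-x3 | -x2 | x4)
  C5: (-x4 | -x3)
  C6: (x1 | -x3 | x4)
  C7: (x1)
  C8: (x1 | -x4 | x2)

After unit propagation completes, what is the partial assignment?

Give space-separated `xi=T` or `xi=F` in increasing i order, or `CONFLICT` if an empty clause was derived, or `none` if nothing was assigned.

Answer: x1=T x2=T x3=F x4=T

Derivation:
unit clause [-3] forces x3=F; simplify:
  drop 3 from [2, 3] -> [2]
  satisfied 4 clause(s); 4 remain; assigned so far: [3]
unit clause [2] forces x2=T; simplify:
  satisfied 2 clause(s); 2 remain; assigned so far: [2, 3]
unit clause [1] forces x1=T; simplify:
  drop -1 from [4, -1] -> [4]
  satisfied 1 clause(s); 1 remain; assigned so far: [1, 2, 3]
unit clause [4] forces x4=T; simplify:
  satisfied 1 clause(s); 0 remain; assigned so far: [1, 2, 3, 4]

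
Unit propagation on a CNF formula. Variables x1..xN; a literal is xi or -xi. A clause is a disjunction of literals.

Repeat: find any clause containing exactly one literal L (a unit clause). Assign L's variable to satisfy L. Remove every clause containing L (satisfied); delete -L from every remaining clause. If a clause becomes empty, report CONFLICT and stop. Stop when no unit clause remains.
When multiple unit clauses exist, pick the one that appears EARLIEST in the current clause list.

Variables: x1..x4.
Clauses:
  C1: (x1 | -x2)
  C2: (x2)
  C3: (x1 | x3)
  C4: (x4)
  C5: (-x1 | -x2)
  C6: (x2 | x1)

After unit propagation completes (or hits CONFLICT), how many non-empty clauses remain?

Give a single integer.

unit clause [2] forces x2=T; simplify:
  drop -2 from [1, -2] -> [1]
  drop -2 from [-1, -2] -> [-1]
  satisfied 2 clause(s); 4 remain; assigned so far: [2]
unit clause [1] forces x1=T; simplify:
  drop -1 from [-1] -> [] (empty!)
  satisfied 2 clause(s); 2 remain; assigned so far: [1, 2]
CONFLICT (empty clause)

Answer: 1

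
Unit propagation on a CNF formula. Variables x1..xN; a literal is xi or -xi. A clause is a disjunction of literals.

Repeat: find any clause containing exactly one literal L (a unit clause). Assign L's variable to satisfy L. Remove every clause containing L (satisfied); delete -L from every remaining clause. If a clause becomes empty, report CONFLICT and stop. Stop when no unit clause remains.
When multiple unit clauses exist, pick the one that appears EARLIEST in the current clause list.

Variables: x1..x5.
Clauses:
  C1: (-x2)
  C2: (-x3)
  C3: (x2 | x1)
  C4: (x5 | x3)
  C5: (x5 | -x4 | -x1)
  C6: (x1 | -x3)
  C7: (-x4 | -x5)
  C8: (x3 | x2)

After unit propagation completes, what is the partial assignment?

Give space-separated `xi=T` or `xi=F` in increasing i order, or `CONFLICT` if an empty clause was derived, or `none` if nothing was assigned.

Answer: CONFLICT

Derivation:
unit clause [-2] forces x2=F; simplify:
  drop 2 from [2, 1] -> [1]
  drop 2 from [3, 2] -> [3]
  satisfied 1 clause(s); 7 remain; assigned so far: [2]
unit clause [-3] forces x3=F; simplify:
  drop 3 from [5, 3] -> [5]
  drop 3 from [3] -> [] (empty!)
  satisfied 2 clause(s); 5 remain; assigned so far: [2, 3]
CONFLICT (empty clause)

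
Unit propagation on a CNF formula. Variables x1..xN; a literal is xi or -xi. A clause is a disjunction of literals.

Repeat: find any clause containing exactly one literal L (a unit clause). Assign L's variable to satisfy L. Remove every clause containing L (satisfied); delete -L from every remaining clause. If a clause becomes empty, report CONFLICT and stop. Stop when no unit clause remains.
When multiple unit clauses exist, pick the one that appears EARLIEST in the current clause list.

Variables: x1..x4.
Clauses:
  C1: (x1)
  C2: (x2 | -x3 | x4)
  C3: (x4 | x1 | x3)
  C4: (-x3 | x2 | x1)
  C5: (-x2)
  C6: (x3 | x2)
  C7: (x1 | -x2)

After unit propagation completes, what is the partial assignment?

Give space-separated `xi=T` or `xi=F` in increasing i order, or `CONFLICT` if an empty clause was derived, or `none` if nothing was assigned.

Answer: x1=T x2=F x3=T x4=T

Derivation:
unit clause [1] forces x1=T; simplify:
  satisfied 4 clause(s); 3 remain; assigned so far: [1]
unit clause [-2] forces x2=F; simplify:
  drop 2 from [2, -3, 4] -> [-3, 4]
  drop 2 from [3, 2] -> [3]
  satisfied 1 clause(s); 2 remain; assigned so far: [1, 2]
unit clause [3] forces x3=T; simplify:
  drop -3 from [-3, 4] -> [4]
  satisfied 1 clause(s); 1 remain; assigned so far: [1, 2, 3]
unit clause [4] forces x4=T; simplify:
  satisfied 1 clause(s); 0 remain; assigned so far: [1, 2, 3, 4]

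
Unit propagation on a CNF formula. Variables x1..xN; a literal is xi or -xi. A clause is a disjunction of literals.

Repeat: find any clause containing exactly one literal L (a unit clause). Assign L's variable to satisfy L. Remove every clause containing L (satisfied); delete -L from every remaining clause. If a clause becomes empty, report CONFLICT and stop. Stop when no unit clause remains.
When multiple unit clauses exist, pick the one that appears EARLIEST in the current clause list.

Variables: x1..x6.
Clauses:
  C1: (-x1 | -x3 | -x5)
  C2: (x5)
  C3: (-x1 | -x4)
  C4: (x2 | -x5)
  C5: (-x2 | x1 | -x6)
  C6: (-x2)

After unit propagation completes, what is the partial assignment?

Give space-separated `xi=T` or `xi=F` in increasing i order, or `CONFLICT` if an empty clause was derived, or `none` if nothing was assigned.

unit clause [5] forces x5=T; simplify:
  drop -5 from [-1, -3, -5] -> [-1, -3]
  drop -5 from [2, -5] -> [2]
  satisfied 1 clause(s); 5 remain; assigned so far: [5]
unit clause [2] forces x2=T; simplify:
  drop -2 from [-2, 1, -6] -> [1, -6]
  drop -2 from [-2] -> [] (empty!)
  satisfied 1 clause(s); 4 remain; assigned so far: [2, 5]
CONFLICT (empty clause)

Answer: CONFLICT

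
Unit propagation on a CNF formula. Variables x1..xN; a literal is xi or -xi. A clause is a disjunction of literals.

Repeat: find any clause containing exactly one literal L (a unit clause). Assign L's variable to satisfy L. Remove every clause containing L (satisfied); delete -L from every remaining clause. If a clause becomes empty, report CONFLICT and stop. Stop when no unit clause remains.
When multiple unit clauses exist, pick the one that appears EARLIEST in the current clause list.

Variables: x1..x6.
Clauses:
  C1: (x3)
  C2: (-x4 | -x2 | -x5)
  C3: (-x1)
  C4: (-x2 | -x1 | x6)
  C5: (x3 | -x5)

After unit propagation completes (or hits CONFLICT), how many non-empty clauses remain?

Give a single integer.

unit clause [3] forces x3=T; simplify:
  satisfied 2 clause(s); 3 remain; assigned so far: [3]
unit clause [-1] forces x1=F; simplify:
  satisfied 2 clause(s); 1 remain; assigned so far: [1, 3]

Answer: 1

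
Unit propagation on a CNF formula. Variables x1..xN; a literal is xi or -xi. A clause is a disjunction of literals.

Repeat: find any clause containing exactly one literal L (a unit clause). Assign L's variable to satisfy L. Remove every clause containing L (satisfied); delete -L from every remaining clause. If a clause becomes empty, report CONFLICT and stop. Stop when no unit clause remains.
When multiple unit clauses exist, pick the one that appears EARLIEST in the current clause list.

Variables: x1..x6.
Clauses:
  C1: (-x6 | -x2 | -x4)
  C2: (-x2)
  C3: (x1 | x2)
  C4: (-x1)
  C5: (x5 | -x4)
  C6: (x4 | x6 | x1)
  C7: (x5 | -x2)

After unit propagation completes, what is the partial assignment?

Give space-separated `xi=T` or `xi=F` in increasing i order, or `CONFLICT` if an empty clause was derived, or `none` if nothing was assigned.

Answer: CONFLICT

Derivation:
unit clause [-2] forces x2=F; simplify:
  drop 2 from [1, 2] -> [1]
  satisfied 3 clause(s); 4 remain; assigned so far: [2]
unit clause [1] forces x1=T; simplify:
  drop -1 from [-1] -> [] (empty!)
  satisfied 2 clause(s); 2 remain; assigned so far: [1, 2]
CONFLICT (empty clause)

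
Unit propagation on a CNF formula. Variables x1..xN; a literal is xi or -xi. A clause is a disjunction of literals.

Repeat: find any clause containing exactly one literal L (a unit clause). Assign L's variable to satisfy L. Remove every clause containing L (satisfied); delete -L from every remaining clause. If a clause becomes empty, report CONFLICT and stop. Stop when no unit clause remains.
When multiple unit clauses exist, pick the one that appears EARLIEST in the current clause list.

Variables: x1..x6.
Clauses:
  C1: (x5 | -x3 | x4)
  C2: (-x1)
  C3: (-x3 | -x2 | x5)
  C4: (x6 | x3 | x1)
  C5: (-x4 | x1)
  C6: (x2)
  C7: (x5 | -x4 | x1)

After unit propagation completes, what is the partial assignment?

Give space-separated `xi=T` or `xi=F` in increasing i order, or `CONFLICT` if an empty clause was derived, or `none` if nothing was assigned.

Answer: x1=F x2=T x4=F

Derivation:
unit clause [-1] forces x1=F; simplify:
  drop 1 from [6, 3, 1] -> [6, 3]
  drop 1 from [-4, 1] -> [-4]
  drop 1 from [5, -4, 1] -> [5, -4]
  satisfied 1 clause(s); 6 remain; assigned so far: [1]
unit clause [-4] forces x4=F; simplify:
  drop 4 from [5, -3, 4] -> [5, -3]
  satisfied 2 clause(s); 4 remain; assigned so far: [1, 4]
unit clause [2] forces x2=T; simplify:
  drop -2 from [-3, -2, 5] -> [-3, 5]
  satisfied 1 clause(s); 3 remain; assigned so far: [1, 2, 4]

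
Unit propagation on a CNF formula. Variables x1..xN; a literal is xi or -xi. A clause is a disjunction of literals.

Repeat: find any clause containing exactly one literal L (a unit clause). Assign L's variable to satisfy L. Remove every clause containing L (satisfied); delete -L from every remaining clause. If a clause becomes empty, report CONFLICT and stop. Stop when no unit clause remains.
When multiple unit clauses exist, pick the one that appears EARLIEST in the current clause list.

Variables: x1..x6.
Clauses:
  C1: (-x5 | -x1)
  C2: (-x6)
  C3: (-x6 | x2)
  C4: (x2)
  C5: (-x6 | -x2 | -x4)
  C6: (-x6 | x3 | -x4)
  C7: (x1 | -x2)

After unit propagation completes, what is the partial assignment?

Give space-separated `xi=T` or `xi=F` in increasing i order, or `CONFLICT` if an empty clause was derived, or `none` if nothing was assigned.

Answer: x1=T x2=T x5=F x6=F

Derivation:
unit clause [-6] forces x6=F; simplify:
  satisfied 4 clause(s); 3 remain; assigned so far: [6]
unit clause [2] forces x2=T; simplify:
  drop -2 from [1, -2] -> [1]
  satisfied 1 clause(s); 2 remain; assigned so far: [2, 6]
unit clause [1] forces x1=T; simplify:
  drop -1 from [-5, -1] -> [-5]
  satisfied 1 clause(s); 1 remain; assigned so far: [1, 2, 6]
unit clause [-5] forces x5=F; simplify:
  satisfied 1 clause(s); 0 remain; assigned so far: [1, 2, 5, 6]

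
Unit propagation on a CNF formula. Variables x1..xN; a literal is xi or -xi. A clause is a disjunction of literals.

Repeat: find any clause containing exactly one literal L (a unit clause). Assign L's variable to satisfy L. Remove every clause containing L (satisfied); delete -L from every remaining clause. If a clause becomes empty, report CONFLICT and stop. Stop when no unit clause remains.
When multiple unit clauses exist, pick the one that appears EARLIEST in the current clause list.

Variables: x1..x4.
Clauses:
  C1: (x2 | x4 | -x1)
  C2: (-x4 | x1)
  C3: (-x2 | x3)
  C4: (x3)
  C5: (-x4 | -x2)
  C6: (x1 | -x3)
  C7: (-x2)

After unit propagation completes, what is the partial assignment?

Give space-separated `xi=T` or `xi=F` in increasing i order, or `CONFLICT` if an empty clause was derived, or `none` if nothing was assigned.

unit clause [3] forces x3=T; simplify:
  drop -3 from [1, -3] -> [1]
  satisfied 2 clause(s); 5 remain; assigned so far: [3]
unit clause [1] forces x1=T; simplify:
  drop -1 from [2, 4, -1] -> [2, 4]
  satisfied 2 clause(s); 3 remain; assigned so far: [1, 3]
unit clause [-2] forces x2=F; simplify:
  drop 2 from [2, 4] -> [4]
  satisfied 2 clause(s); 1 remain; assigned so far: [1, 2, 3]
unit clause [4] forces x4=T; simplify:
  satisfied 1 clause(s); 0 remain; assigned so far: [1, 2, 3, 4]

Answer: x1=T x2=F x3=T x4=T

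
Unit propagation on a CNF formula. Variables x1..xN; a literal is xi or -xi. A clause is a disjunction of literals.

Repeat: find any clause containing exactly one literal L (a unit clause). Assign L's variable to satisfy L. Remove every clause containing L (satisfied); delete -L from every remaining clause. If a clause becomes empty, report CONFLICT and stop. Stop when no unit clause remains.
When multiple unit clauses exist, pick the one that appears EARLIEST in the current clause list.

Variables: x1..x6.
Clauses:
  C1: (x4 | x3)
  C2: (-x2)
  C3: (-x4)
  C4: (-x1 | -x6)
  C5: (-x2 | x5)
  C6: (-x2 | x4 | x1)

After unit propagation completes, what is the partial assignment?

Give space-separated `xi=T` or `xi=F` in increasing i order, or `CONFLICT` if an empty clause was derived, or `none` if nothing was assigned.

unit clause [-2] forces x2=F; simplify:
  satisfied 3 clause(s); 3 remain; assigned so far: [2]
unit clause [-4] forces x4=F; simplify:
  drop 4 from [4, 3] -> [3]
  satisfied 1 clause(s); 2 remain; assigned so far: [2, 4]
unit clause [3] forces x3=T; simplify:
  satisfied 1 clause(s); 1 remain; assigned so far: [2, 3, 4]

Answer: x2=F x3=T x4=F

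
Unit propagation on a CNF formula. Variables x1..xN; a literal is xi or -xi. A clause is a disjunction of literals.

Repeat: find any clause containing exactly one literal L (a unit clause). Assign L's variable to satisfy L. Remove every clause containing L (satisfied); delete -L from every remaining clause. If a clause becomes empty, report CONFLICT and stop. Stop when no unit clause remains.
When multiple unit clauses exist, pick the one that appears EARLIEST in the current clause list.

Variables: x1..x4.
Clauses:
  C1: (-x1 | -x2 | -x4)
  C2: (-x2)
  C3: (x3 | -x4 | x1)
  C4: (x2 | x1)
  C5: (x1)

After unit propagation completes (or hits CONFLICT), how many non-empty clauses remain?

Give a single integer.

Answer: 0

Derivation:
unit clause [-2] forces x2=F; simplify:
  drop 2 from [2, 1] -> [1]
  satisfied 2 clause(s); 3 remain; assigned so far: [2]
unit clause [1] forces x1=T; simplify:
  satisfied 3 clause(s); 0 remain; assigned so far: [1, 2]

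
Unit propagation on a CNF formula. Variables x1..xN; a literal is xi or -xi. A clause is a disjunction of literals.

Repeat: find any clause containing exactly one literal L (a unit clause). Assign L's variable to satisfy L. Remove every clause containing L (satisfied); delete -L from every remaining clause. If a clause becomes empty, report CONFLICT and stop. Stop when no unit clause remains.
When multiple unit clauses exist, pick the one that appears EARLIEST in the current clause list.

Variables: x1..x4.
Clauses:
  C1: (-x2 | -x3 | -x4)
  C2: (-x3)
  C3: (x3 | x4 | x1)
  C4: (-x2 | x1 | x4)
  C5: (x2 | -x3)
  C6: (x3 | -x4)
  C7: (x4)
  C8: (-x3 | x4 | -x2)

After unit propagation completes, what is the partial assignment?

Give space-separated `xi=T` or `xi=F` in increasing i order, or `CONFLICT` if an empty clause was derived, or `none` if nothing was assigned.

Answer: CONFLICT

Derivation:
unit clause [-3] forces x3=F; simplify:
  drop 3 from [3, 4, 1] -> [4, 1]
  drop 3 from [3, -4] -> [-4]
  satisfied 4 clause(s); 4 remain; assigned so far: [3]
unit clause [-4] forces x4=F; simplify:
  drop 4 from [4, 1] -> [1]
  drop 4 from [-2, 1, 4] -> [-2, 1]
  drop 4 from [4] -> [] (empty!)
  satisfied 1 clause(s); 3 remain; assigned so far: [3, 4]
CONFLICT (empty clause)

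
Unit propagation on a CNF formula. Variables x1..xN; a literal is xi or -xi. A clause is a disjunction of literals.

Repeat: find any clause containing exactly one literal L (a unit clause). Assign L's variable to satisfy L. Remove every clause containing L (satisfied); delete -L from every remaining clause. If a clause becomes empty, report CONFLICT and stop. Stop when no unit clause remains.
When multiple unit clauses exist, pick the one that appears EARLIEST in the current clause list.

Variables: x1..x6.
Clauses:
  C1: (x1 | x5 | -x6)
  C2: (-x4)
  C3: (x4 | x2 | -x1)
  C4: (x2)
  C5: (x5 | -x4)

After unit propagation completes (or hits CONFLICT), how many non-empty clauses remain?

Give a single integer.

unit clause [-4] forces x4=F; simplify:
  drop 4 from [4, 2, -1] -> [2, -1]
  satisfied 2 clause(s); 3 remain; assigned so far: [4]
unit clause [2] forces x2=T; simplify:
  satisfied 2 clause(s); 1 remain; assigned so far: [2, 4]

Answer: 1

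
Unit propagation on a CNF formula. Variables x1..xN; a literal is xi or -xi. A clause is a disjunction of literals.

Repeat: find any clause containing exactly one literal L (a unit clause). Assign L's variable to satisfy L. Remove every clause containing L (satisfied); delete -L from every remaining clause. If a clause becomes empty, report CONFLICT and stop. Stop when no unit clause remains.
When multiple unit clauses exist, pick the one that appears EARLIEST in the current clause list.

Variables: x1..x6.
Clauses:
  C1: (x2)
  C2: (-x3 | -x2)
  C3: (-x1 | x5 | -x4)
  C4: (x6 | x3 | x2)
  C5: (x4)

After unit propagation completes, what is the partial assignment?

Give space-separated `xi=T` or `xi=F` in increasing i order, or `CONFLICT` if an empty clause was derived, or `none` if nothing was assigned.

unit clause [2] forces x2=T; simplify:
  drop -2 from [-3, -2] -> [-3]
  satisfied 2 clause(s); 3 remain; assigned so far: [2]
unit clause [-3] forces x3=F; simplify:
  satisfied 1 clause(s); 2 remain; assigned so far: [2, 3]
unit clause [4] forces x4=T; simplify:
  drop -4 from [-1, 5, -4] -> [-1, 5]
  satisfied 1 clause(s); 1 remain; assigned so far: [2, 3, 4]

Answer: x2=T x3=F x4=T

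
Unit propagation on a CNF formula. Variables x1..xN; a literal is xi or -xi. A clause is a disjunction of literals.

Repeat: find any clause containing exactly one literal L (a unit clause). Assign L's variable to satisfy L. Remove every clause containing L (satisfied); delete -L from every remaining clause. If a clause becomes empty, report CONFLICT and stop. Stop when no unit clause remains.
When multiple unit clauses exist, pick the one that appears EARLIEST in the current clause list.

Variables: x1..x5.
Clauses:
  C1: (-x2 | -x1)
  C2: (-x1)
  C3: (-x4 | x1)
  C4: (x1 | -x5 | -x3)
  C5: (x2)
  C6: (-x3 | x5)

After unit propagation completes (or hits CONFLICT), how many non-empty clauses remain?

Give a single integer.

unit clause [-1] forces x1=F; simplify:
  drop 1 from [-4, 1] -> [-4]
  drop 1 from [1, -5, -3] -> [-5, -3]
  satisfied 2 clause(s); 4 remain; assigned so far: [1]
unit clause [-4] forces x4=F; simplify:
  satisfied 1 clause(s); 3 remain; assigned so far: [1, 4]
unit clause [2] forces x2=T; simplify:
  satisfied 1 clause(s); 2 remain; assigned so far: [1, 2, 4]

Answer: 2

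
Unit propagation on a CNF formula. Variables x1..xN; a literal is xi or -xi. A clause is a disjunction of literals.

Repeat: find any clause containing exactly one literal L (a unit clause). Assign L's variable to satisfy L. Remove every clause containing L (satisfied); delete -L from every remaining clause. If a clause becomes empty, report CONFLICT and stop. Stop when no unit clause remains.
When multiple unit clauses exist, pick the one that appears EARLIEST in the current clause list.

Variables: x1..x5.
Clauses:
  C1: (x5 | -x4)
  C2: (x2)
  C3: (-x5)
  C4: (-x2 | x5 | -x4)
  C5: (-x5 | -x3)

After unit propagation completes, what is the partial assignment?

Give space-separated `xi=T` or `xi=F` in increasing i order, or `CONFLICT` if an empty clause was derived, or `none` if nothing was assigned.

unit clause [2] forces x2=T; simplify:
  drop -2 from [-2, 5, -4] -> [5, -4]
  satisfied 1 clause(s); 4 remain; assigned so far: [2]
unit clause [-5] forces x5=F; simplify:
  drop 5 from [5, -4] -> [-4]
  drop 5 from [5, -4] -> [-4]
  satisfied 2 clause(s); 2 remain; assigned so far: [2, 5]
unit clause [-4] forces x4=F; simplify:
  satisfied 2 clause(s); 0 remain; assigned so far: [2, 4, 5]

Answer: x2=T x4=F x5=F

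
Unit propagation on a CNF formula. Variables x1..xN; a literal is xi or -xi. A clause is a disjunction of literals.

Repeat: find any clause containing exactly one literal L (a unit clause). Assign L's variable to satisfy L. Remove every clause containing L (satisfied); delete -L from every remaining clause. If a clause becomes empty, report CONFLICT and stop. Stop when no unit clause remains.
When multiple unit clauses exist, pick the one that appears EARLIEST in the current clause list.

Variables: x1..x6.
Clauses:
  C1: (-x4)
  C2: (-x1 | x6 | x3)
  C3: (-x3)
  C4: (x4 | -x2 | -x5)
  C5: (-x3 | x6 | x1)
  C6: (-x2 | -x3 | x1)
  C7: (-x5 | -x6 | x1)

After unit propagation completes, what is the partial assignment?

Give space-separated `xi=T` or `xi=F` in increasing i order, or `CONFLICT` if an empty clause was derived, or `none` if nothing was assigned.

unit clause [-4] forces x4=F; simplify:
  drop 4 from [4, -2, -5] -> [-2, -5]
  satisfied 1 clause(s); 6 remain; assigned so far: [4]
unit clause [-3] forces x3=F; simplify:
  drop 3 from [-1, 6, 3] -> [-1, 6]
  satisfied 3 clause(s); 3 remain; assigned so far: [3, 4]

Answer: x3=F x4=F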